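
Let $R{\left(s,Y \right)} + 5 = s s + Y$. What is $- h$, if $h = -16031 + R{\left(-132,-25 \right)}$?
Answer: $-1363$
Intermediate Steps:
$R{\left(s,Y \right)} = -5 + Y + s^{2}$ ($R{\left(s,Y \right)} = -5 + \left(s s + Y\right) = -5 + \left(s^{2} + Y\right) = -5 + \left(Y + s^{2}\right) = -5 + Y + s^{2}$)
$h = 1363$ ($h = -16031 - \left(30 - 17424\right) = -16031 - -17394 = -16031 + 17394 = 1363$)
$- h = \left(-1\right) 1363 = -1363$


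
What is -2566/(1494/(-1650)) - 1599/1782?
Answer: 139674461/49302 ≈ 2833.0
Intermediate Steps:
-2566/(1494/(-1650)) - 1599/1782 = -2566/(1494*(-1/1650)) - 1599*1/1782 = -2566/(-249/275) - 533/594 = -2566*(-275/249) - 533/594 = 705650/249 - 533/594 = 139674461/49302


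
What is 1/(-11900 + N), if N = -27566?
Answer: -1/39466 ≈ -2.5338e-5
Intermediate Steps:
1/(-11900 + N) = 1/(-11900 - 27566) = 1/(-39466) = -1/39466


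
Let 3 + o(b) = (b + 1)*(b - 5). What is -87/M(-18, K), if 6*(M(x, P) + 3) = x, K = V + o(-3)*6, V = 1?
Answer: 29/2 ≈ 14.500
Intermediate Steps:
o(b) = -3 + (1 + b)*(-5 + b) (o(b) = -3 + (b + 1)*(b - 5) = -3 + (1 + b)*(-5 + b))
K = 79 (K = 1 + (-8 + (-3)**2 - 4*(-3))*6 = 1 + (-8 + 9 + 12)*6 = 1 + 13*6 = 1 + 78 = 79)
M(x, P) = -3 + x/6
-87/M(-18, K) = -87/(-3 + (1/6)*(-18)) = -87/(-3 - 3) = -87/(-6) = -87*(-1/6) = 29/2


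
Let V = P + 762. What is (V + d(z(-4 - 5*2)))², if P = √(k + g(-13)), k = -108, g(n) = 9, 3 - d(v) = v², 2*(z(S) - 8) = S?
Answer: 583597 + 4584*I*√11 ≈ 5.836e+5 + 15203.0*I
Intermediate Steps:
z(S) = 8 + S/2
d(v) = 3 - v²
P = 3*I*√11 (P = √(-108 + 9) = √(-99) = 3*I*√11 ≈ 9.9499*I)
V = 762 + 3*I*√11 (V = 3*I*√11 + 762 = 762 + 3*I*√11 ≈ 762.0 + 9.9499*I)
(V + d(z(-4 - 5*2)))² = ((762 + 3*I*√11) + (3 - (8 + (-4 - 5*2)/2)²))² = ((762 + 3*I*√11) + (3 - (8 + (-4 - 10)/2)²))² = ((762 + 3*I*√11) + (3 - (8 + (½)*(-14))²))² = ((762 + 3*I*√11) + (3 - (8 - 7)²))² = ((762 + 3*I*√11) + (3 - 1*1²))² = ((762 + 3*I*√11) + (3 - 1*1))² = ((762 + 3*I*√11) + (3 - 1))² = ((762 + 3*I*√11) + 2)² = (764 + 3*I*√11)²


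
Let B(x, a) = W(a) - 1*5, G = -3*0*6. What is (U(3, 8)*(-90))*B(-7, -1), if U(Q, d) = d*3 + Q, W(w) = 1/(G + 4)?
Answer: 23085/2 ≈ 11543.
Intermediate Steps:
G = 0 (G = 0*6 = 0)
W(w) = ¼ (W(w) = 1/(0 + 4) = 1/4 = ¼)
B(x, a) = -19/4 (B(x, a) = ¼ - 1*5 = ¼ - 5 = -19/4)
U(Q, d) = Q + 3*d (U(Q, d) = 3*d + Q = Q + 3*d)
(U(3, 8)*(-90))*B(-7, -1) = ((3 + 3*8)*(-90))*(-19/4) = ((3 + 24)*(-90))*(-19/4) = (27*(-90))*(-19/4) = -2430*(-19/4) = 23085/2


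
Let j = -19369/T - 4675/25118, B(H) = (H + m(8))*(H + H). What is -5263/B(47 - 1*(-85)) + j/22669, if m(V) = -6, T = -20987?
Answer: -31439956199972807/198752343164364528 ≈ -0.15819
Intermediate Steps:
B(H) = 2*H*(-6 + H) (B(H) = (H - 6)*(H + H) = (-6 + H)*(2*H) = 2*H*(-6 + H))
j = 388396317/527151466 (j = -19369/(-20987) - 4675/25118 = -19369*(-1/20987) - 4675*1/25118 = 19369/20987 - 4675/25118 = 388396317/527151466 ≈ 0.73678)
-5263/B(47 - 1*(-85)) + j/22669 = -5263*1/(2*(-6 + (47 - 1*(-85)))*(47 - 1*(-85))) + (388396317/527151466)/22669 = -5263*1/(2*(-6 + (47 + 85))*(47 + 85)) + (388396317/527151466)*(1/22669) = -5263*1/(264*(-6 + 132)) + 388396317/11949996582754 = -5263/(2*132*126) + 388396317/11949996582754 = -5263/33264 + 388396317/11949996582754 = -31439956199972807/198752343164364528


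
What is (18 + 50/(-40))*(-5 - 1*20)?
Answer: -1675/4 ≈ -418.75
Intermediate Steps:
(18 + 50/(-40))*(-5 - 1*20) = (18 + 50*(-1/40))*(-5 - 20) = (18 - 5/4)*(-25) = (67/4)*(-25) = -1675/4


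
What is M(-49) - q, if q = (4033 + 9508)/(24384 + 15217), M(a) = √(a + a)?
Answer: -13541/39601 + 7*I*√2 ≈ -0.34194 + 9.8995*I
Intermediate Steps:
M(a) = √2*√a (M(a) = √(2*a) = √2*√a)
q = 13541/39601 ≈ 0.34194
M(-49) - q = √2*√(-49) - 1*13541/39601 = √2*(7*I) - 13541/39601 = 7*I*√2 - 13541/39601 = -13541/39601 + 7*I*√2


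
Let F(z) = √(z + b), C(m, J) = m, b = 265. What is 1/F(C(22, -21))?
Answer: √287/287 ≈ 0.059028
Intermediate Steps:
F(z) = √(265 + z) (F(z) = √(z + 265) = √(265 + z))
1/F(C(22, -21)) = 1/(√(265 + 22)) = 1/(√287) = √287/287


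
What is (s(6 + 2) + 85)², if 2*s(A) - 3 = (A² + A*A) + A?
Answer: 95481/4 ≈ 23870.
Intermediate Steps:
s(A) = 3/2 + A² + A/2 (s(A) = 3/2 + ((A² + A*A) + A)/2 = 3/2 + ((A² + A²) + A)/2 = 3/2 + (2*A² + A)/2 = 3/2 + (A + 2*A²)/2 = 3/2 + (A² + A/2) = 3/2 + A² + A/2)
(s(6 + 2) + 85)² = ((3/2 + (6 + 2)² + (6 + 2)/2) + 85)² = ((3/2 + 8² + (½)*8) + 85)² = ((3/2 + 64 + 4) + 85)² = (139/2 + 85)² = (309/2)² = 95481/4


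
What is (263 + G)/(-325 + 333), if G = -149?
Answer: 57/4 ≈ 14.250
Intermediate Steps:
(263 + G)/(-325 + 333) = (263 - 149)/(-325 + 333) = 114/8 = 114*(⅛) = 57/4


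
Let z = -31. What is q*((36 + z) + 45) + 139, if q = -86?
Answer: -4161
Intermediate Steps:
q*((36 + z) + 45) + 139 = -86*((36 - 31) + 45) + 139 = -86*(5 + 45) + 139 = -86*50 + 139 = -4300 + 139 = -4161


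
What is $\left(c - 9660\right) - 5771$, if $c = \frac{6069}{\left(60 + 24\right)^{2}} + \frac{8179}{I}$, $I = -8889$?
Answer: $- \frac{15362669549}{995568} \approx -15431.0$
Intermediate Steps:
$c = - \frac{59741}{995568}$ ($c = \frac{6069}{\left(60 + 24\right)^{2}} + \frac{8179}{-8889} = \frac{6069}{84^{2}} + 8179 \left(- \frac{1}{8889}\right) = \frac{6069}{7056} - \frac{8179}{8889} = 6069 \cdot \frac{1}{7056} - \frac{8179}{8889} = \frac{289}{336} - \frac{8179}{8889} = - \frac{59741}{995568} \approx -0.060007$)
$\left(c - 9660\right) - 5771 = \left(- \frac{59741}{995568} - 9660\right) - 5771 = - \frac{9617246621}{995568} - 5771 = - \frac{15362669549}{995568}$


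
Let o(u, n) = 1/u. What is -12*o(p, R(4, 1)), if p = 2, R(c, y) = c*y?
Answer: -6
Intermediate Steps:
o(u, n) = 1/u
-12*o(p, R(4, 1)) = -12/2 = -12*½ = -6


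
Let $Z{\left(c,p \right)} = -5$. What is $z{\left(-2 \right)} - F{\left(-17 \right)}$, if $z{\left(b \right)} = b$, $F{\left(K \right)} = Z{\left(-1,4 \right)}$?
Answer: $3$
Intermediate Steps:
$F{\left(K \right)} = -5$
$z{\left(-2 \right)} - F{\left(-17 \right)} = -2 - -5 = -2 + 5 = 3$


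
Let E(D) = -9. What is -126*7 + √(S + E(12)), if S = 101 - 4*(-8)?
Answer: -882 + 2*√31 ≈ -870.86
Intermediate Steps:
S = 133 (S = 101 - 1*(-32) = 101 + 32 = 133)
-126*7 + √(S + E(12)) = -126*7 + √(133 - 9) = -882 + √124 = -882 + 2*√31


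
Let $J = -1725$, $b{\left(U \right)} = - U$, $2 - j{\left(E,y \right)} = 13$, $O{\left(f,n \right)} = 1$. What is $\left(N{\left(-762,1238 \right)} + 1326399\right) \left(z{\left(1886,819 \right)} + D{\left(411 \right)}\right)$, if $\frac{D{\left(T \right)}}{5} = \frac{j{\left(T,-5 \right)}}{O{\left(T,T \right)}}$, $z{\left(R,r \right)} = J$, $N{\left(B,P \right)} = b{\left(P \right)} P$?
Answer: $367116100$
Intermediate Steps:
$j{\left(E,y \right)} = -11$ ($j{\left(E,y \right)} = 2 - 13 = -11$)
$N{\left(B,P \right)} = - P^{2}$ ($N{\left(B,P \right)} = - P P = - P^{2}$)
$z{\left(R,r \right)} = -1725$
$D{\left(T \right)} = -55$ ($D{\left(T \right)} = 5 \cdot 1^{-1} \left(-11\right) = 5 \cdot 1 \left(-11\right) = 5 \left(-11\right) = -55$)
$\left(N{\left(-762,1238 \right)} + 1326399\right) \left(z{\left(1886,819 \right)} + D{\left(411 \right)}\right) = \left(- 1238^{2} + 1326399\right) \left(-1725 - 55\right) = \left(\left(-1\right) 1532644 + 1326399\right) \left(-1780\right) = \left(-1532644 + 1326399\right) \left(-1780\right) = \left(-206245\right) \left(-1780\right) = 367116100$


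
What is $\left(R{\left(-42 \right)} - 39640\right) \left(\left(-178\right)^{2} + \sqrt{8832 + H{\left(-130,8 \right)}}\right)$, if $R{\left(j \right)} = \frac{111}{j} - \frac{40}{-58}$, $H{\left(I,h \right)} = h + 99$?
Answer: $- \frac{254971175986}{203} - \frac{16094633 \sqrt{8939}}{406} \approx -1.2598 \cdot 10^{9}$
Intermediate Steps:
$H{\left(I,h \right)} = 99 + h$
$R{\left(j \right)} = \frac{20}{29} + \frac{111}{j}$ ($R{\left(j \right)} = \frac{111}{j} - - \frac{20}{29} = \frac{111}{j} + \frac{20}{29} = \frac{20}{29} + \frac{111}{j}$)
$\left(R{\left(-42 \right)} - 39640\right) \left(\left(-178\right)^{2} + \sqrt{8832 + H{\left(-130,8 \right)}}\right) = \left(\left(\frac{20}{29} + \frac{111}{-42}\right) - 39640\right) \left(\left(-178\right)^{2} + \sqrt{8832 + \left(99 + 8\right)}\right) = \left(\left(\frac{20}{29} + 111 \left(- \frac{1}{42}\right)\right) - 39640\right) \left(31684 + \sqrt{8832 + 107}\right) = \left(\left(\frac{20}{29} - \frac{37}{14}\right) - 39640\right) \left(31684 + \sqrt{8939}\right) = \left(- \frac{793}{406} - 39640\right) \left(31684 + \sqrt{8939}\right) = - \frac{16094633 \left(31684 + \sqrt{8939}\right)}{406} = - \frac{254971175986}{203} - \frac{16094633 \sqrt{8939}}{406}$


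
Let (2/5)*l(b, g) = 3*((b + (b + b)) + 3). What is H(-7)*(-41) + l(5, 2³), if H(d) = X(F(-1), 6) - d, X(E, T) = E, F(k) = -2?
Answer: -70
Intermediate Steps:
l(b, g) = 45/2 + 45*b/2 (l(b, g) = 5*(3*((b + (b + b)) + 3))/2 = 5*(3*((b + 2*b) + 3))/2 = 5*(3*(3*b + 3))/2 = 5*(3*(3 + 3*b))/2 = 5*(9 + 9*b)/2 = 45/2 + 45*b/2)
H(d) = -2 - d
H(-7)*(-41) + l(5, 2³) = (-2 - 1*(-7))*(-41) + (45/2 + (45/2)*5) = (-2 + 7)*(-41) + (45/2 + 225/2) = 5*(-41) + 135 = -205 + 135 = -70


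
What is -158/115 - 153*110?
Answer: -1935608/115 ≈ -16831.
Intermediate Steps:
-158/115 - 153*110 = -158*1/115 - 16830 = -158/115 - 16830 = -1935608/115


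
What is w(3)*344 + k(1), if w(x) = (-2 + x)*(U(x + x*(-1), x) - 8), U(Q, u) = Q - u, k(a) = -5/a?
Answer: -3789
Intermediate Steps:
w(x) = (-8 - x)*(-2 + x) (w(x) = (-2 + x)*(((x + x*(-1)) - x) - 8) = (-2 + x)*(((x - x) - x) - 8) = (-2 + x)*((0 - x) - 8) = (-2 + x)*(-x - 8) = (-2 + x)*(-8 - x) = (-8 - x)*(-2 + x))
w(3)*344 + k(1) = (16 - 1*3**2 - 6*3)*344 - 5/1 = (16 - 1*9 - 18)*344 - 5*1 = (16 - 9 - 18)*344 - 5 = -11*344 - 5 = -3784 - 5 = -3789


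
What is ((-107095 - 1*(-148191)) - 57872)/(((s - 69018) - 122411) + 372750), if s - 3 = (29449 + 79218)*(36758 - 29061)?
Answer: -5592/278863741 ≈ -2.0053e-5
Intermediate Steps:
s = 836409902 (s = 3 + (29449 + 79218)*(36758 - 29061) = 3 + 108667*7697 = 3 + 836409899 = 836409902)
((-107095 - 1*(-148191)) - 57872)/(((s - 69018) - 122411) + 372750) = ((-107095 - 1*(-148191)) - 57872)/(((836409902 - 69018) - 122411) + 372750) = ((-107095 + 148191) - 57872)/((836340884 - 122411) + 372750) = (41096 - 57872)/(836218473 + 372750) = -16776/836591223 = -16776*1/836591223 = -5592/278863741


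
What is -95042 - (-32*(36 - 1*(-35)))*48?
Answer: 14014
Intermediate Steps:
-95042 - (-32*(36 - 1*(-35)))*48 = -95042 - (-32*(36 + 35))*48 = -95042 - (-32*71)*48 = -95042 - (-2272)*48 = -95042 - 1*(-109056) = -95042 + 109056 = 14014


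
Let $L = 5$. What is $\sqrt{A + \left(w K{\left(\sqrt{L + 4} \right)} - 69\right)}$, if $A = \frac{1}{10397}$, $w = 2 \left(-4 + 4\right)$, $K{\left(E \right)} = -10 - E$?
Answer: $\frac{4 i \sqrt{466170289}}{10397} \approx 8.3066 i$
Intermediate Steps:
$w = 0$ ($w = 2 \cdot 0 = 0$)
$A = \frac{1}{10397} \approx 9.6182 \cdot 10^{-5}$
$\sqrt{A + \left(w K{\left(\sqrt{L + 4} \right)} - 69\right)} = \sqrt{\frac{1}{10397} - \left(69 + 0 \left(-10 - \sqrt{5 + 4}\right)\right)} = \sqrt{\frac{1}{10397} - \left(69 + 0 \left(-10 - \sqrt{9}\right)\right)} = \sqrt{\frac{1}{10397} - \left(69 + 0 \left(-10 - 3\right)\right)} = \sqrt{\frac{1}{10397} + \left(0 \left(-13\right) - 69\right)} = \sqrt{\frac{1}{10397} + \left(0 - 69\right)} = \sqrt{\frac{1}{10397} - 69} = \sqrt{- \frac{717392}{10397}} = \frac{4 i \sqrt{466170289}}{10397}$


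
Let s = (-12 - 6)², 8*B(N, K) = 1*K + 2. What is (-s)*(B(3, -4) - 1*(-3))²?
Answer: -9801/4 ≈ -2450.3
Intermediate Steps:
B(N, K) = ¼ + K/8 (B(N, K) = (1*K + 2)/8 = (K + 2)/8 = (2 + K)/8 = ¼ + K/8)
s = 324 (s = (-18)² = 324)
(-s)*(B(3, -4) - 1*(-3))² = (-1*324)*((¼ + (⅛)*(-4)) - 1*(-3))² = -324*((¼ - ½) + 3)² = -324*(-¼ + 3)² = -324*(11/4)² = -324*121/16 = -9801/4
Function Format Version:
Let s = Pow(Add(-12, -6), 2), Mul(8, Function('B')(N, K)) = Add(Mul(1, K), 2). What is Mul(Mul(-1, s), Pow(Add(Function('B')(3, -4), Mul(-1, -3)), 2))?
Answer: Rational(-9801, 4) ≈ -2450.3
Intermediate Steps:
Function('B')(N, K) = Add(Rational(1, 4), Mul(Rational(1, 8), K)) (Function('B')(N, K) = Mul(Rational(1, 8), Add(Mul(1, K), 2)) = Mul(Rational(1, 8), Add(K, 2)) = Mul(Rational(1, 8), Add(2, K)) = Add(Rational(1, 4), Mul(Rational(1, 8), K)))
s = 324 (s = Pow(-18, 2) = 324)
Mul(Mul(-1, s), Pow(Add(Function('B')(3, -4), Mul(-1, -3)), 2)) = Mul(Mul(-1, 324), Pow(Add(Add(Rational(1, 4), Mul(Rational(1, 8), -4)), Mul(-1, -3)), 2)) = Mul(-324, Pow(Add(Add(Rational(1, 4), Rational(-1, 2)), 3), 2)) = Mul(-324, Pow(Add(Rational(-1, 4), 3), 2)) = Mul(-324, Pow(Rational(11, 4), 2)) = Mul(-324, Rational(121, 16)) = Rational(-9801, 4)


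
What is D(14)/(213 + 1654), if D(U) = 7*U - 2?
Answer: 96/1867 ≈ 0.051419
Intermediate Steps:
D(U) = -2 + 7*U
D(14)/(213 + 1654) = (-2 + 7*14)/(213 + 1654) = (-2 + 98)/1867 = (1/1867)*96 = 96/1867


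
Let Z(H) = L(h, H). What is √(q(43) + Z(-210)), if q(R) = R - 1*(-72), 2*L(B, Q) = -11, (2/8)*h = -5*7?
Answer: √438/2 ≈ 10.464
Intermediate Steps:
h = -140 (h = 4*(-5*7) = 4*(-35) = -140)
L(B, Q) = -11/2 (L(B, Q) = (½)*(-11) = -11/2)
Z(H) = -11/2
q(R) = 72 + R (q(R) = R + 72 = 72 + R)
√(q(43) + Z(-210)) = √((72 + 43) - 11/2) = √(115 - 11/2) = √(219/2) = √438/2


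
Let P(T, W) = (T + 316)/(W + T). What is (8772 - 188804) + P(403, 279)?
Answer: -122781105/682 ≈ -1.8003e+5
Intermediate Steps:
P(T, W) = (316 + T)/(T + W)
(8772 - 188804) + P(403, 279) = (8772 - 188804) + (316 + 403)/(403 + 279) = -180032 + 719/682 = -122781105/682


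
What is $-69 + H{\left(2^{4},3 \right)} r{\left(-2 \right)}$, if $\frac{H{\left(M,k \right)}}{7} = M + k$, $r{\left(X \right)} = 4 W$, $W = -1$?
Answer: $-601$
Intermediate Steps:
$r{\left(X \right)} = -4$ ($r{\left(X \right)} = 4 \left(-1\right) = -4$)
$H{\left(M,k \right)} = 7 M + 7 k$ ($H{\left(M,k \right)} = 7 \left(M + k\right) = 7 M + 7 k$)
$-69 + H{\left(2^{4},3 \right)} r{\left(-2 \right)} = -69 + \left(7 \cdot 2^{4} + 7 \cdot 3\right) \left(-4\right) = -69 + \left(7 \cdot 16 + 21\right) \left(-4\right) = -69 + \left(112 + 21\right) \left(-4\right) = -69 + 133 \left(-4\right) = -69 - 532 = -601$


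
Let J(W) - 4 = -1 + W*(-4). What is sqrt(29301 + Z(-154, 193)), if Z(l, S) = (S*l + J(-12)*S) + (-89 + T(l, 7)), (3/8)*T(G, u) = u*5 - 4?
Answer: sqrt(84741)/3 ≈ 97.034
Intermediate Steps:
T(G, u) = -32/3 + 40*u/3 (T(G, u) = 8*(u*5 - 4)/3 = 8*(5*u - 4)/3 = 8*(-4 + 5*u)/3 = -32/3 + 40*u/3)
J(W) = 3 - 4*W (J(W) = 4 + (-1 + W*(-4)) = 4 + (-1 - 4*W) = 3 - 4*W)
Z(l, S) = -19/3 + 51*S + S*l (Z(l, S) = (S*l + (3 - 4*(-12))*S) + (-89 + (-32/3 + (40/3)*7)) = (S*l + (3 + 48)*S) + (-89 + (-32/3 + 280/3)) = (S*l + 51*S) + (-89 + 248/3) = (51*S + S*l) - 19/3 = -19/3 + 51*S + S*l)
sqrt(29301 + Z(-154, 193)) = sqrt(29301 + (-19/3 + 51*193 + 193*(-154))) = sqrt(29301 + (-19/3 + 9843 - 29722)) = sqrt(29301 - 59656/3) = sqrt(28247/3) = sqrt(84741)/3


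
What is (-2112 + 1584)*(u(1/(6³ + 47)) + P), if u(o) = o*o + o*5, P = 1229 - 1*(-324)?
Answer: -56718168144/69169 ≈ -8.1999e+5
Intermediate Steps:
P = 1553 (P = 1229 + 324 = 1553)
u(o) = o² + 5*o
(-2112 + 1584)*(u(1/(6³ + 47)) + P) = (-2112 + 1584)*((5 + 1/(6³ + 47))/(6³ + 47) + 1553) = -528*((5 + 1/(216 + 47))/(216 + 47) + 1553) = -528*((5 + 1/263)/263 + 1553) = -528*((1/263)*(1316/263) + 1553) = -528*(1316/69169 + 1553) = -528*107420773/69169 = -56718168144/69169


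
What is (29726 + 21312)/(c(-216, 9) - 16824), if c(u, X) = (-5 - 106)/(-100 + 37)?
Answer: -1071798/353267 ≈ -3.0340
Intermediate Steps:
c(u, X) = 37/21 (c(u, X) = -111/(-63) = -111*(-1/63) = 37/21)
(29726 + 21312)/(c(-216, 9) - 16824) = (29726 + 21312)/(37/21 - 16824) = 51038/(-353267/21) = 51038*(-21/353267) = -1071798/353267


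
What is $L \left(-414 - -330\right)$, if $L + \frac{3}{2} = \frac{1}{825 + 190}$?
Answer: $\frac{18258}{145} \approx 125.92$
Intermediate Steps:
$L = - \frac{3043}{2030}$ ($L = - \frac{3}{2} + \frac{1}{825 + 190} = - \frac{3}{2} + \frac{1}{1015} = - \frac{3043}{2030} \approx -1.499$)
$L \left(-414 - -330\right) = - \frac{3043 \left(-414 - -330\right)}{2030} = - \frac{3043 \left(-414 + 330\right)}{2030} = \left(- \frac{3043}{2030}\right) \left(-84\right) = \frac{18258}{145}$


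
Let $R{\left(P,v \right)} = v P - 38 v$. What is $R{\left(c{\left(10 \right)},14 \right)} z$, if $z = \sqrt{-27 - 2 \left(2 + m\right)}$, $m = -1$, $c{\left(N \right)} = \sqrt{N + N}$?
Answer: $28 i \sqrt{29} \left(-19 + \sqrt{5}\right) \approx - 2527.7 i$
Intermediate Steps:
$c{\left(N \right)} = \sqrt{2} \sqrt{N}$ ($c{\left(N \right)} = \sqrt{2 N} = \sqrt{2} \sqrt{N}$)
$R{\left(P,v \right)} = - 38 v + P v$ ($R{\left(P,v \right)} = P v - 38 v = - 38 v + P v$)
$z = i \sqrt{29}$ ($z = \sqrt{-27 - 2 \left(2 - 1\right)} = \sqrt{-27 - 2} = \sqrt{-29} = i \sqrt{29} \approx 5.3852 i$)
$R{\left(c{\left(10 \right)},14 \right)} z = 14 \left(-38 + \sqrt{2} \sqrt{10}\right) i \sqrt{29} = 14 \left(-38 + 2 \sqrt{5}\right) i \sqrt{29} = \left(-532 + 28 \sqrt{5}\right) i \sqrt{29} = i \sqrt{29} \left(-532 + 28 \sqrt{5}\right)$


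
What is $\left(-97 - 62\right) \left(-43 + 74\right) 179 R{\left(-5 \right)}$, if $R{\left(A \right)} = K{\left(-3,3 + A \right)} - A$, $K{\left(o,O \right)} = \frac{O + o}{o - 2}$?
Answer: $-5293746$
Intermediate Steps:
$K{\left(o,O \right)} = \frac{O + o}{-2 + o}$
$R{\left(A \right)} = - \frac{6 A}{5}$ ($R{\left(A \right)} = \frac{\left(3 + A\right) - 3}{-2 - 3} - A = \frac{A}{-5} - A = - \frac{A}{5} - A = - \frac{6 A}{5}$)
$\left(-97 - 62\right) \left(-43 + 74\right) 179 R{\left(-5 \right)} = \left(-97 - 62\right) \left(-43 + 74\right) 179 \left(\left(- \frac{6}{5}\right) \left(-5\right)\right) = \left(-159\right) 31 \cdot 179 \cdot 6 = \left(-4929\right) 179 \cdot 6 = \left(-882291\right) 6 = -5293746$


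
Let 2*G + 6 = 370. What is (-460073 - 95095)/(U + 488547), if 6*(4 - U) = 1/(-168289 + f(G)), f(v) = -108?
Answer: -560931754176/493623136483 ≈ -1.1364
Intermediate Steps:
G = 182 (G = -3 + (½)*370 = -3 + 185 = 182)
U = 4041529/1010382 (U = 4 - 1/(6*(-168289 - 108)) = 4 - ⅙/(-168397) = 4 - ⅙*(-1/168397) = 4 + 1/1010382 = 4041529/1010382 ≈ 4.0000)
(-460073 - 95095)/(U + 488547) = (-460073 - 95095)/(4041529/1010382 + 488547) = -555168/493623136483/1010382 = -555168*1010382/493623136483 = -560931754176/493623136483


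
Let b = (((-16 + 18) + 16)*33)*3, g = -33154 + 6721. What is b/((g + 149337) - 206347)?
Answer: -1782/83443 ≈ -0.021356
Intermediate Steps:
g = -26433
b = 1782 (b = ((2 + 16)*33)*3 = (18*33)*3 = 594*3 = 1782)
b/((g + 149337) - 206347) = 1782/((-26433 + 149337) - 206347) = 1782/(122904 - 206347) = 1782/(-83443) = 1782*(-1/83443) = -1782/83443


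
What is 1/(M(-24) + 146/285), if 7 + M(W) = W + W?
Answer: -285/15529 ≈ -0.018353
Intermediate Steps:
M(W) = -7 + 2*W (M(W) = -7 + (W + W) = -7 + 2*W)
1/(M(-24) + 146/285) = 1/((-7 + 2*(-24)) + 146/285) = 1/((-7 - 48) + 146*(1/285)) = 1/(-55 + 146/285) = 1/(-15529/285) = -285/15529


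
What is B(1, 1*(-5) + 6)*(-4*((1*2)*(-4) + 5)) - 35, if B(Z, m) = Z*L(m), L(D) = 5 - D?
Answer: 13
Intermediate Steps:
B(Z, m) = Z*(5 - m)
B(1, 1*(-5) + 6)*(-4*((1*2)*(-4) + 5)) - 35 = (1*(5 - (1*(-5) + 6)))*(-4*((1*2)*(-4) + 5)) - 35 = (1*(5 - (-5 + 6)))*(-4*(2*(-4) + 5)) - 35 = (1*(5 - 1*1))*(-4*(-8 + 5)) - 35 = (1*(5 - 1))*(-4*(-3)) - 35 = (1*4)*12 - 35 = 4*12 - 35 = 48 - 35 = 13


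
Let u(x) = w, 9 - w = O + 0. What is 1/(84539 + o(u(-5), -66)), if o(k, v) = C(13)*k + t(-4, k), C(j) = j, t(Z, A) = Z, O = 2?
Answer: 1/84626 ≈ 1.1817e-5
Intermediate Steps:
w = 7 (w = 9 - (2 + 0) = 9 - 1*2 = 9 - 2 = 7)
u(x) = 7
o(k, v) = -4 + 13*k (o(k, v) = 13*k - 4 = -4 + 13*k)
1/(84539 + o(u(-5), -66)) = 1/(84539 + (-4 + 13*7)) = 1/(84539 + (-4 + 91)) = 1/(84539 + 87) = 1/84626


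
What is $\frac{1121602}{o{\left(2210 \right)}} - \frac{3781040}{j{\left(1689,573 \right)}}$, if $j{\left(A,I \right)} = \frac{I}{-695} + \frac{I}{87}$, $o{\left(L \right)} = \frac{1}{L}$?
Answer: $\frac{17985935039535}{7258} \approx 2.4781 \cdot 10^{9}$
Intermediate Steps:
$j{\left(A,I \right)} = \frac{608 I}{60465}$ ($j{\left(A,I \right)} = I \left(- \frac{1}{695}\right) + I \frac{1}{87} = - \frac{I}{695} + \frac{I}{87} = \frac{608 I}{60465}$)
$\frac{1121602}{o{\left(2210 \right)}} - \frac{3781040}{j{\left(1689,573 \right)}} = \frac{1121602}{\frac{1}{2210}} - \frac{3781040}{\frac{608}{60465} \cdot 573} = 1121602 \frac{1}{\frac{1}{2210}} - \frac{3781040}{\frac{116128}{20155}} = 1121602 \cdot 2210 - \frac{4762928825}{7258} = 2478740420 - \frac{4762928825}{7258} = \frac{17985935039535}{7258}$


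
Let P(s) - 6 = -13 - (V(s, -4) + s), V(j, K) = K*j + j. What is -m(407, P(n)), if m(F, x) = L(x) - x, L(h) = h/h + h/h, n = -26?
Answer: -61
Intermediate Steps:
V(j, K) = j + K*j
L(h) = 2 (L(h) = 1 + 1 = 2)
P(s) = -7 + 2*s (P(s) = 6 + (-13 - (s*(1 - 4) + s)) = 6 + (-13 - (s*(-3) + s)) = 6 + (-13 - (-3*s + s)) = 6 + (-13 - (-2)*s) = 6 + (-13 + 2*s) = -7 + 2*s)
m(F, x) = 2 - x
-m(407, P(n)) = -(2 - (-7 + 2*(-26))) = -(2 - (-7 - 52)) = -(2 - 1*(-59)) = -(2 + 59) = -1*61 = -61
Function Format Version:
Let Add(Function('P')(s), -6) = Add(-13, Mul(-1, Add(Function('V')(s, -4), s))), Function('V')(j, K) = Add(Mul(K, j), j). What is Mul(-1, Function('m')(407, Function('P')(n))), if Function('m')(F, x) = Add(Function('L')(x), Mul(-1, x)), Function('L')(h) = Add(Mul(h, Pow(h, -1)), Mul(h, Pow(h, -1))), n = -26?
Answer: -61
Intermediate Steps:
Function('V')(j, K) = Add(j, Mul(K, j))
Function('L')(h) = 2 (Function('L')(h) = Add(1, 1) = 2)
Function('P')(s) = Add(-7, Mul(2, s)) (Function('P')(s) = Add(6, Add(-13, Mul(-1, Add(Mul(s, Add(1, -4)), s)))) = Add(6, Add(-13, Mul(-1, Add(Mul(s, -3), s)))) = Add(6, Add(-13, Mul(-1, Add(Mul(-3, s), s)))) = Add(6, Add(-13, Mul(-1, Mul(-2, s)))) = Add(6, Add(-13, Mul(2, s))) = Add(-7, Mul(2, s)))
Function('m')(F, x) = Add(2, Mul(-1, x))
Mul(-1, Function('m')(407, Function('P')(n))) = Mul(-1, Add(2, Mul(-1, Add(-7, Mul(2, -26))))) = Mul(-1, Add(2, Mul(-1, Add(-7, -52)))) = Mul(-1, Add(2, Mul(-1, -59))) = Mul(-1, Add(2, 59)) = Mul(-1, 61) = -61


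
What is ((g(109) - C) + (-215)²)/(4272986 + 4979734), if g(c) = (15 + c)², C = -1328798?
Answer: 1390399/9252720 ≈ 0.15027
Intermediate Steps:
((g(109) - C) + (-215)²)/(4272986 + 4979734) = (((15 + 109)² - 1*(-1328798)) + (-215)²)/(4272986 + 4979734) = ((124² + 1328798) + 46225)/9252720 = ((15376 + 1328798) + 46225)*(1/9252720) = (1344174 + 46225)*(1/9252720) = 1390399*(1/9252720) = 1390399/9252720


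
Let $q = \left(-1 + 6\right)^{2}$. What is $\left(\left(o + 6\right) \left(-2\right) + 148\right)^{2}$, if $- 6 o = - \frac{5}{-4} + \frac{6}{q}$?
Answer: $\frac{1676820601}{90000} \approx 18631.0$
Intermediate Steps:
$q = 25$ ($q = 5^{2} = 25$)
$o = - \frac{149}{600}$ ($o = - \frac{- \frac{5}{-4} + \frac{6}{25}}{6} = - \frac{\left(-5\right) \left(- \frac{1}{4}\right) + 6 \cdot \frac{1}{25}}{6} = - \frac{\frac{5}{4} + \frac{6}{25}}{6} = \left(- \frac{1}{6}\right) \frac{149}{100} = - \frac{149}{600} \approx -0.24833$)
$\left(\left(o + 6\right) \left(-2\right) + 148\right)^{2} = \left(\left(- \frac{149}{600} + 6\right) \left(-2\right) + 148\right)^{2} = \left(\frac{3451}{600} \left(-2\right) + 148\right)^{2} = \left(- \frac{3451}{300} + 148\right)^{2} = \left(\frac{40949}{300}\right)^{2} = \frac{1676820601}{90000}$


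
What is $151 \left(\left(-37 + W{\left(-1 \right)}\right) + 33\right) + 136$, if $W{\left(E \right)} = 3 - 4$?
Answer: $-619$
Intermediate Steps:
$W{\left(E \right)} = -1$
$151 \left(\left(-37 + W{\left(-1 \right)}\right) + 33\right) + 136 = 151 \left(\left(-37 - 1\right) + 33\right) + 136 = 151 \left(-38 + 33\right) + 136 = 151 \left(-5\right) + 136 = -755 + 136 = -619$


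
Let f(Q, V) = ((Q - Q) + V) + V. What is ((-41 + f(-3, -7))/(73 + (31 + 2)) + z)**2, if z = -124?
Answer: 174213601/11236 ≈ 15505.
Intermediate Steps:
f(Q, V) = 2*V (f(Q, V) = (0 + V) + V = V + V = 2*V)
((-41 + f(-3, -7))/(73 + (31 + 2)) + z)**2 = ((-41 + 2*(-7))/(73 + (31 + 2)) - 124)**2 = ((-41 - 14)/(73 + 33) - 124)**2 = (-55/106 - 124)**2 = (-13199/106)**2 = 174213601/11236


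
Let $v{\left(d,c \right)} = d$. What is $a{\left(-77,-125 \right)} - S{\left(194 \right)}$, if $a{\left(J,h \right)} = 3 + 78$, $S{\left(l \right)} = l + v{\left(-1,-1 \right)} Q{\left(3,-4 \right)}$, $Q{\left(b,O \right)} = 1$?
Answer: $-112$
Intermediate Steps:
$S{\left(l \right)} = -1 + l$ ($S{\left(l \right)} = l - 1 = -1 + l$)
$a{\left(J,h \right)} = 81$
$a{\left(-77,-125 \right)} - S{\left(194 \right)} = 81 - \left(-1 + 194\right) = 81 - 193 = -112$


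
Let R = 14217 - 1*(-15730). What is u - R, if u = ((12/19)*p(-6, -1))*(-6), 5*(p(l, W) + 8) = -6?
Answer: -2841653/95 ≈ -29912.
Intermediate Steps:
p(l, W) = -46/5 (p(l, W) = -8 + (⅕)*(-6) = -8 - 6/5 = -46/5)
u = 3312/95 (u = ((12/19)*(-46/5))*(-6) = -552/95*(-6) = 3312/95 ≈ 34.863)
R = 29947 (R = 14217 + 15730 = 29947)
u - R = 3312/95 - 1*29947 = 3312/95 - 29947 = -2841653/95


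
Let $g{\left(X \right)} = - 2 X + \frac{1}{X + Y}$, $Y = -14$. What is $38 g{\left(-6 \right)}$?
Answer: $\frac{4541}{10} \approx 454.1$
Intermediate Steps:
$g{\left(X \right)} = \frac{1}{-14 + X} - 2 X$ ($g{\left(X \right)} = - 2 X + \frac{1}{X - 14} = - 2 X + \frac{1}{-14 + X} = \frac{1}{-14 + X} - 2 X$)
$38 g{\left(-6 \right)} = 38 \frac{1 - 2 \left(-6\right)^{2} + 28 \left(-6\right)}{-14 - 6} = 38 \frac{1 - 72 - 168}{-20} = 38 \left(- \frac{1 - 72 - 168}{20}\right) = 38 \left(\left(- \frac{1}{20}\right) \left(-239\right)\right) = 38 \cdot \frac{239}{20} = \frac{4541}{10}$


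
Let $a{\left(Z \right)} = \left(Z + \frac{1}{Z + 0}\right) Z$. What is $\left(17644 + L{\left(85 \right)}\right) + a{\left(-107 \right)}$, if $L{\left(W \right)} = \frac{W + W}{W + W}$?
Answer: $29095$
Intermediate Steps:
$a{\left(Z \right)} = Z \left(Z + \frac{1}{Z}\right)$ ($a{\left(Z \right)} = \left(Z + \frac{1}{Z}\right) Z = Z \left(Z + \frac{1}{Z}\right)$)
$L{\left(W \right)} = 1$ ($L{\left(W \right)} = \frac{2 W}{2 W} = 2 W \frac{1}{2 W} = 1$)
$\left(17644 + L{\left(85 \right)}\right) + a{\left(-107 \right)} = \left(17644 + 1\right) + \left(1 + \left(-107\right)^{2}\right) = 17645 + \left(1 + 11449\right) = 17645 + 11450 = 29095$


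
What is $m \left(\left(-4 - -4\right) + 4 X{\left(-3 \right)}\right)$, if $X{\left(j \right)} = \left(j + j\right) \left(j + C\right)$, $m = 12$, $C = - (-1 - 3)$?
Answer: $-288$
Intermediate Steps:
$C = 4$ ($C = \left(-1\right) \left(-4\right) = 4$)
$X{\left(j \right)} = 2 j \left(4 + j\right)$ ($X{\left(j \right)} = \left(j + j\right) \left(j + 4\right) = 2 j \left(4 + j\right)$)
$m \left(\left(-4 - -4\right) + 4 X{\left(-3 \right)}\right) = 12 \left(\left(-4 - -4\right) + 4 \cdot 2 \left(-3\right) \left(4 - 3\right)\right) = 12 \left(\left(-4 + 4\right) + 4 \cdot 2 \left(-3\right) 1\right) = 12 \left(0 + 4 \left(-6\right)\right) = 12 \left(0 - 24\right) = 12 \left(-24\right) = -288$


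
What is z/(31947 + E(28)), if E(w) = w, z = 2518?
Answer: 2518/31975 ≈ 0.078749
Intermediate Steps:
z/(31947 + E(28)) = 2518/(31947 + 28) = 2518/31975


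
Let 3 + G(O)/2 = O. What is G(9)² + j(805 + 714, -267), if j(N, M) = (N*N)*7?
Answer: 16151671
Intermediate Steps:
G(O) = -6 + 2*O
j(N, M) = 7*N² (j(N, M) = N²*7 = 7*N²)
G(9)² + j(805 + 714, -267) = (-6 + 2*9)² + 7*(805 + 714)² = (-6 + 18)² + 7*1519² = 12² + 7*2307361 = 144 + 16151527 = 16151671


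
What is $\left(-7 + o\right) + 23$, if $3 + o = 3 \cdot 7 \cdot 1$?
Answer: $34$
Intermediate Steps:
$o = 18$ ($o = -3 + 3 \cdot 7 \cdot 1 = -3 + 21 \cdot 1 = -3 + 21 = 18$)
$\left(-7 + o\right) + 23 = \left(-7 + 18\right) + 23 = 11 + 23 = 34$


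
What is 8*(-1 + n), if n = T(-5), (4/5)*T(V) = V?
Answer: -58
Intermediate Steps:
T(V) = 5*V/4
n = -25/4 (n = (5/4)*(-5) = -25/4 ≈ -6.2500)
8*(-1 + n) = 8*(-1 - 25/4) = 8*(-29/4) = -58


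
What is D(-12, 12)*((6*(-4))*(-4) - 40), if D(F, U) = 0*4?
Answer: 0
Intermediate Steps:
D(F, U) = 0
D(-12, 12)*((6*(-4))*(-4) - 40) = 0*((6*(-4))*(-4) - 40) = 0*(-24*(-4) - 40) = 0*(96 - 40) = 0*56 = 0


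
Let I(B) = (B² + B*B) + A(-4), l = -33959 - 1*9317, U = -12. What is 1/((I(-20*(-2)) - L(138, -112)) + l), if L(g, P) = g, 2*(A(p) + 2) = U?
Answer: -1/40222 ≈ -2.4862e-5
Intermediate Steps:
A(p) = -8 (A(p) = -2 + (½)*(-12) = -2 - 6 = -8)
l = -43276 (l = -33959 - 9317 = -43276)
I(B) = -8 + 2*B² (I(B) = (B² + B*B) - 8 = (B² + B²) - 8 = 2*B² - 8 = -8 + 2*B²)
1/((I(-20*(-2)) - L(138, -112)) + l) = 1/(((-8 + 2*(-20*(-2))²) - 1*138) - 43276) = 1/(((-8 + 2*40²) - 138) - 43276) = 1/(((-8 + 2*1600) - 138) - 43276) = 1/(((-8 + 3200) - 138) - 43276) = 1/((3192 - 138) - 43276) = 1/(3054 - 43276) = 1/(-40222) = -1/40222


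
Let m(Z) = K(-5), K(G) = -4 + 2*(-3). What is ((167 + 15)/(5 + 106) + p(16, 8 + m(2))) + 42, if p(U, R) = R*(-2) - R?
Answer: 5510/111 ≈ 49.640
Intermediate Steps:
K(G) = -10 (K(G) = -4 - 6 = -10)
m(Z) = -10
p(U, R) = -3*R (p(U, R) = -2*R - R = -3*R)
((167 + 15)/(5 + 106) + p(16, 8 + m(2))) + 42 = ((167 + 15)/(5 + 106) - 3*(8 - 10)) + 42 = (182/111 - 3*(-2)) + 42 = (182*(1/111) + 6) + 42 = (182/111 + 6) + 42 = 848/111 + 42 = 5510/111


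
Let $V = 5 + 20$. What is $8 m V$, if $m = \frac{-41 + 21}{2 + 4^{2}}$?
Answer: $- \frac{2000}{9} \approx -222.22$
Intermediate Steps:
$m = - \frac{10}{9}$ ($m = - \frac{20}{2 + 16} = - \frac{20}{18} = \left(-20\right) \frac{1}{18} = - \frac{10}{9} \approx -1.1111$)
$V = 25$
$8 m V = 8 \left(- \frac{10}{9}\right) 25 = \left(- \frac{80}{9}\right) 25 = - \frac{2000}{9}$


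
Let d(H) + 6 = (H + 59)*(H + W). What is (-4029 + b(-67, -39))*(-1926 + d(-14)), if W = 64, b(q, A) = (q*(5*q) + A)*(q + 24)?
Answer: -307660866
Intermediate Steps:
b(q, A) = (24 + q)*(A + 5*q**2) (b(q, A) = (5*q**2 + A)*(24 + q) = (A + 5*q**2)*(24 + q) = (24 + q)*(A + 5*q**2))
d(H) = -6 + (59 + H)*(64 + H) (d(H) = -6 + (H + 59)*(H + 64) = -6 + (59 + H)*(64 + H))
(-4029 + b(-67, -39))*(-1926 + d(-14)) = (-4029 + (5*(-67)**3 + 24*(-39) + 120*(-67)**2 - 39*(-67)))*(-1926 + (3770 + (-14)**2 + 123*(-14))) = (-4029 + (5*(-300763) - 936 + 120*4489 + 2613))*(-1926 + (3770 + 196 - 1722)) = (-4029 + (-1503815 - 936 + 538680 + 2613))*(-1926 + 2244) = (-4029 - 963458)*318 = -967487*318 = -307660866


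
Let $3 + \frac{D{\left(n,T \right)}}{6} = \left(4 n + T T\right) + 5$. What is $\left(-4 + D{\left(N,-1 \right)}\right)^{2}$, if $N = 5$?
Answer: $17956$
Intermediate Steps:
$D{\left(n,T \right)} = 12 + 6 T^{2} + 24 n$ ($D{\left(n,T \right)} = -18 + 6 \left(\left(4 n + T T\right) + 5\right) = -18 + 6 \left(\left(4 n + T^{2}\right) + 5\right) = -18 + 6 \left(\left(T^{2} + 4 n\right) + 5\right) = -18 + 6 \left(5 + T^{2} + 4 n\right) = -18 + \left(30 + 6 T^{2} + 24 n\right) = 12 + 6 T^{2} + 24 n$)
$\left(-4 + D{\left(N,-1 \right)}\right)^{2} = \left(-4 + \left(12 + 6 \left(-1\right)^{2} + 24 \cdot 5\right)\right)^{2} = \left(-4 + \left(12 + 6 \cdot 1 + 120\right)\right)^{2} = \left(-4 + \left(12 + 6 + 120\right)\right)^{2} = \left(-4 + 138\right)^{2} = 134^{2} = 17956$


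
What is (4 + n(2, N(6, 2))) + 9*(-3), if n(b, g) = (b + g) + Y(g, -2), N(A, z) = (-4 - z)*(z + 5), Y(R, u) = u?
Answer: -65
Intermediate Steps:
N(A, z) = (-4 - z)*(5 + z)
n(b, g) = -2 + b + g (n(b, g) = (b + g) - 2 = -2 + b + g)
(4 + n(2, N(6, 2))) + 9*(-3) = (4 + (-2 + 2 + (-20 - 1*2² - 9*2))) + 9*(-3) = (4 + (-2 + 2 + (-20 - 1*4 - 18))) - 27 = (4 + (-2 + 2 + (-20 - 4 - 18))) - 27 = (4 + (-2 + 2 - 42)) - 27 = (4 - 42) - 27 = -38 - 27 = -65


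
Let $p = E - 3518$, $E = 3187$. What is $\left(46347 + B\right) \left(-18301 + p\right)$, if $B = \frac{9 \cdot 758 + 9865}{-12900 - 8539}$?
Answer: $- \frac{1683005940752}{1949} \approx -8.6352 \cdot 10^{8}$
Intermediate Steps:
$B = - \frac{1517}{1949}$ ($B = \frac{6822 + 9865}{-21439} = 16687 \left(- \frac{1}{21439}\right) = - \frac{1517}{1949} \approx -0.77835$)
$p = -331$ ($p = 3187 - 3518 = -331$)
$\left(46347 + B\right) \left(-18301 + p\right) = \left(46347 - \frac{1517}{1949}\right) \left(-18301 - 331\right) = \frac{90328786}{1949} \left(-18632\right) = - \frac{1683005940752}{1949}$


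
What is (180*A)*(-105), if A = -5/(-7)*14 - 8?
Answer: -37800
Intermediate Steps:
A = 2 (A = -5*(-1/7)*14 - 8 = (5/7)*14 - 8 = 10 - 8 = 2)
(180*A)*(-105) = (180*2)*(-105) = 360*(-105) = -37800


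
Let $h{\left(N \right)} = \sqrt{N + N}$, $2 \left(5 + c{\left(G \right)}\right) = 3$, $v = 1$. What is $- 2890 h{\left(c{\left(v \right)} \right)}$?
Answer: $- 2890 i \sqrt{7} \approx - 7646.2 i$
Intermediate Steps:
$c{\left(G \right)} = - \frac{7}{2}$ ($c{\left(G \right)} = -5 + \frac{1}{2} \cdot 3 = -5 + \frac{3}{2} = - \frac{7}{2}$)
$h{\left(N \right)} = \sqrt{2} \sqrt{N}$ ($h{\left(N \right)} = \sqrt{2 N} = \sqrt{2} \sqrt{N}$)
$- 2890 h{\left(c{\left(v \right)} \right)} = - 2890 \sqrt{2} \sqrt{- \frac{7}{2}} = - 2890 \sqrt{2} \frac{i \sqrt{14}}{2} = - 2890 i \sqrt{7}$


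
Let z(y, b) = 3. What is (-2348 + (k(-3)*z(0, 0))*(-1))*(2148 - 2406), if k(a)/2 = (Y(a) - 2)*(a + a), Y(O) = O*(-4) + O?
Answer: 540768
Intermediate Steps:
Y(O) = -3*O (Y(O) = -4*O + O = -3*O)
k(a) = 4*a*(-2 - 3*a) (k(a) = 2*((-3*a - 2)*(a + a)) = 2*((-2 - 3*a)*(2*a)) = 2*(2*a*(-2 - 3*a)) = 4*a*(-2 - 3*a))
(-2348 + (k(-3)*z(0, 0))*(-1))*(2148 - 2406) = (-2348 + (-4*(-3)*(2 + 3*(-3))*3)*(-1))*(2148 - 2406) = (-2348 + (-4*(-3)*(2 - 9)*3)*(-1))*(-258) = (-2348 + (-4*(-3)*(-7)*3)*(-1))*(-258) = (-2348 - 84*3*(-1))*(-258) = (-2348 - 252*(-1))*(-258) = (-2348 + 252)*(-258) = -2096*(-258) = 540768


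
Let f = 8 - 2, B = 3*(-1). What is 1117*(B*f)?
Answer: -20106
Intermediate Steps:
B = -3
f = 6
1117*(B*f) = 1117*(-3*6) = 1117*(-18) = -20106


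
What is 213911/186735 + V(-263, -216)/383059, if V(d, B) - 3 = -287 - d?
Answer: 81936612314/71530522365 ≈ 1.1455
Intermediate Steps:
V(d, B) = -284 - d (V(d, B) = 3 + (-287 - d) = -284 - d)
213911/186735 + V(-263, -216)/383059 = 213911/186735 + (-284 - 1*(-263))/383059 = 213911*(1/186735) + (-284 + 263)*(1/383059) = 213911/186735 - 21*1/383059 = 213911/186735 - 21/383059 = 81936612314/71530522365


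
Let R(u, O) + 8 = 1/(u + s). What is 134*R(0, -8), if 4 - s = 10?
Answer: -3283/3 ≈ -1094.3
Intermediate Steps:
s = -6 (s = 4 - 1*10 = 4 - 10 = -6)
R(u, O) = -8 + 1/(-6 + u) (R(u, O) = -8 + 1/(u - 6) = -8 + 1/(-6 + u))
134*R(0, -8) = 134*((49 - 8*0)/(-6 + 0)) = 134*((49 + 0)/(-6)) = 134*(-⅙*49) = 134*(-49/6) = -3283/3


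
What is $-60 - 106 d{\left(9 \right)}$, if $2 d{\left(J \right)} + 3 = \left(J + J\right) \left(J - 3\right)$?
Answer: $-5625$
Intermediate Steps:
$d{\left(J \right)} = - \frac{3}{2} + J \left(-3 + J\right)$ ($d{\left(J \right)} = - \frac{3}{2} + \frac{\left(J + J\right) \left(J - 3\right)}{2} = - \frac{3}{2} + \frac{2 J \left(-3 + J\right)}{2} = - \frac{3}{2} + J \left(-3 + J\right)$)
$-60 - 106 d{\left(9 \right)} = -60 - 106 \left(- \frac{3}{2} + 9^{2} - 27\right) = -60 - 106 \left(- \frac{3}{2} + 81 - 27\right) = -60 - 5565 = -5625$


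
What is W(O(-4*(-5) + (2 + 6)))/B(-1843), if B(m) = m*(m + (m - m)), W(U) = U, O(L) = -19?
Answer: -1/178771 ≈ -5.5937e-6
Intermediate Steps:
B(m) = m² (B(m) = m*(m + 0) = m*m = m²)
W(O(-4*(-5) + (2 + 6)))/B(-1843) = -19/((-1843)²) = -19/3396649 = -19*1/3396649 = -1/178771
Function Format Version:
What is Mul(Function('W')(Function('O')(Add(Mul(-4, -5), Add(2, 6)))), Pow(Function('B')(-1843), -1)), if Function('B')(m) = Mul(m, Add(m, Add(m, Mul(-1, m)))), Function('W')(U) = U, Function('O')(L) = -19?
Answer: Rational(-1, 178771) ≈ -5.5937e-6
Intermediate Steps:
Function('B')(m) = Pow(m, 2) (Function('B')(m) = Mul(m, Add(m, 0)) = Mul(m, m) = Pow(m, 2))
Mul(Function('W')(Function('O')(Add(Mul(-4, -5), Add(2, 6)))), Pow(Function('B')(-1843), -1)) = Mul(-19, Pow(Pow(-1843, 2), -1)) = Mul(-19, Pow(3396649, -1)) = Mul(-19, Rational(1, 3396649)) = Rational(-1, 178771)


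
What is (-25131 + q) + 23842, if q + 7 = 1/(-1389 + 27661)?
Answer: -34048511/26272 ≈ -1296.0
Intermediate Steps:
q = -183903/26272 (q = -7 + 1/(-1389 + 27661) = -7 + 1/26272 = -183903/26272 ≈ -7.0000)
(-25131 + q) + 23842 = (-25131 - 183903/26272) + 23842 = -660425535/26272 + 23842 = -34048511/26272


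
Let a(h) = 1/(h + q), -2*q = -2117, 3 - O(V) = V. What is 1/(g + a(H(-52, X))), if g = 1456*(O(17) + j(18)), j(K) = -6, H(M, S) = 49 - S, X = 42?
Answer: -2131/62054718 ≈ -3.4341e-5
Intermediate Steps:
O(V) = 3 - V
q = 2117/2 (q = -½*(-2117) = 2117/2 ≈ 1058.5)
a(h) = 1/(2117/2 + h) (a(h) = 1/(h + 2117/2) = 1/(2117/2 + h))
g = -29120 (g = 1456*((3 - 1*17) - 6) = 1456*((3 - 17) - 6) = 1456*(-14 - 6) = 1456*(-20) = -29120)
1/(g + a(H(-52, X))) = 1/(-29120 + 2/(2117 + 2*(49 - 1*42))) = 1/(-29120 + 2/(2117 + 2*(49 - 42))) = 1/(-29120 + 2/(2117 + 2*7)) = 1/(-29120 + 2/(2117 + 14)) = 1/(-29120 + 2/2131) = 1/(-62054718/2131) = -2131/62054718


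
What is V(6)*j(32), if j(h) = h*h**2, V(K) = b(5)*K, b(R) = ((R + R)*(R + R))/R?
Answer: 3932160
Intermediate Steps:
b(R) = 4*R (b(R) = ((2*R)*(2*R))/R = (4*R**2)/R = 4*R)
V(K) = 20*K (V(K) = (4*5)*K = 20*K)
j(h) = h**3
V(6)*j(32) = (20*6)*32**3 = 120*32768 = 3932160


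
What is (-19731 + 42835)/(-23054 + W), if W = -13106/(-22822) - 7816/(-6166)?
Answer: -812801330752/810977528015 ≈ -1.0022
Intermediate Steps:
W = 64797087/35180113 (W = -13106*(-1/22822) - 7816*(-1/6166) = 6553/11411 + 3908/3083 = 64797087/35180113 ≈ 1.8419)
(-19731 + 42835)/(-23054 + W) = (-19731 + 42835)/(-23054 + 64797087/35180113) = 23104/(-810977528015/35180113) = 23104*(-35180113/810977528015) = -812801330752/810977528015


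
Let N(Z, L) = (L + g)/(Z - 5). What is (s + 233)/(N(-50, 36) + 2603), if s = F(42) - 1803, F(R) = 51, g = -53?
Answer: -83545/143182 ≈ -0.58349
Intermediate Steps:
s = -1752 (s = 51 - 1803 = -1752)
N(Z, L) = (-53 + L)/(-5 + Z) (N(Z, L) = (L - 53)/(Z - 5) = (-53 + L)/(-5 + Z))
(s + 233)/(N(-50, 36) + 2603) = (-1752 + 233)/((-53 + 36)/(-5 - 50) + 2603) = -1519/(-17/(-55) + 2603) = -1519/(-1/55*(-17) + 2603) = -1519/(17/55 + 2603) = -1519/143182/55 = -1519*55/143182 = -83545/143182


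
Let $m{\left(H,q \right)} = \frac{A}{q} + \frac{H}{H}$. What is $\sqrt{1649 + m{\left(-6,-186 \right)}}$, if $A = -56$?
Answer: $\frac{\sqrt{14273454}}{93} \approx 40.624$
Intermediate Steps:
$m{\left(H,q \right)} = 1 - \frac{56}{q}$ ($m{\left(H,q \right)} = - \frac{56}{q} + \frac{H}{H} = - \frac{56}{q} + 1 = 1 - \frac{56}{q}$)
$\sqrt{1649 + m{\left(-6,-186 \right)}} = \sqrt{1649 + \frac{-56 - 186}{-186}} = \sqrt{1649 - - \frac{121}{93}} = \sqrt{1649 + \frac{121}{93}} = \sqrt{\frac{153478}{93}} = \frac{\sqrt{14273454}}{93}$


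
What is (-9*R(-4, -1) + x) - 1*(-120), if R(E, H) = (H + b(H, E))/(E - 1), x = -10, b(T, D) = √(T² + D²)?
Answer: 541/5 + 9*√17/5 ≈ 115.62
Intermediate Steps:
b(T, D) = √(D² + T²)
R(E, H) = (H + √(E² + H²))/(-1 + E) (R(E, H) = (H + √(E² + H²))/(E - 1) = (H + √(E² + H²))/(-1 + E))
(-9*R(-4, -1) + x) - 1*(-120) = (-9*(-1 + √((-4)² + (-1)²))/(-1 - 4) - 10) - 1*(-120) = (-9*(-1 + √(16 + 1))/(-5) - 10) + 120 = (-(-9)*(-1 + √17)/5 - 10) + 120 = (-9*(⅕ - √17/5) - 10) + 120 = ((-9/5 + 9*√17/5) - 10) + 120 = (-59/5 + 9*√17/5) + 120 = 541/5 + 9*√17/5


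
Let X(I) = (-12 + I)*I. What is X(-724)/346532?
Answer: 133216/86633 ≈ 1.5377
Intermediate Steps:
X(I) = I*(-12 + I)
X(-724)/346532 = -724*(-12 - 724)/346532 = -724*(-736)*(1/346532) = 532864*(1/346532) = 133216/86633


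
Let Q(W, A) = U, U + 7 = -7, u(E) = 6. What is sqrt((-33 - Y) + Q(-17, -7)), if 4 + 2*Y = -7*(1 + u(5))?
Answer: I*sqrt(82)/2 ≈ 4.5277*I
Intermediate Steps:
U = -14 (U = -7 - 7 = -14)
Q(W, A) = -14
Y = -53/2 (Y = -2 + (-7*(1 + 6))/2 = -2 + (-7*7)/2 = -2 + (1/2)*(-49) = -2 - 49/2 = -53/2 ≈ -26.500)
sqrt((-33 - Y) + Q(-17, -7)) = sqrt((-33 - 1*(-53/2)) - 14) = sqrt((-33 + 53/2) - 14) = sqrt(-13/2 - 14) = sqrt(-41/2) = I*sqrt(82)/2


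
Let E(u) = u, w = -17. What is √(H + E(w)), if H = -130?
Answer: 7*I*√3 ≈ 12.124*I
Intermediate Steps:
√(H + E(w)) = √(-130 - 17) = √(-147) = 7*I*√3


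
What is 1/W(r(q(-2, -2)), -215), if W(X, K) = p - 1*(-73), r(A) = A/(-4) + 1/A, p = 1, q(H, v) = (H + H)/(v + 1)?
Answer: 1/74 ≈ 0.013514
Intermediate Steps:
q(H, v) = 2*H/(1 + v) (q(H, v) = (2*H)/(1 + v) = 2*H/(1 + v))
r(A) = 1/A - A/4 (r(A) = A*(-¼) + 1/A = -A/4 + 1/A = 1/A - A/4)
W(X, K) = 74 (W(X, K) = 1 - 1*(-73) = 1 + 73 = 74)
1/W(r(q(-2, -2)), -215) = 1/74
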